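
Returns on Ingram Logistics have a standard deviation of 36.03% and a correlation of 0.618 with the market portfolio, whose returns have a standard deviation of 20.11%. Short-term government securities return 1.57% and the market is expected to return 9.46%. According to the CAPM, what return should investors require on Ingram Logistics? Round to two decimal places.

β = ρ × σ_i / σ_m = 0.618 × 36.03% / 20.11% = 1.1072
MRP = 9.46% − 1.57% = 7.89%
E(R) = 1.57% + 1.1072 × 7.89% = 10.31%

10.31%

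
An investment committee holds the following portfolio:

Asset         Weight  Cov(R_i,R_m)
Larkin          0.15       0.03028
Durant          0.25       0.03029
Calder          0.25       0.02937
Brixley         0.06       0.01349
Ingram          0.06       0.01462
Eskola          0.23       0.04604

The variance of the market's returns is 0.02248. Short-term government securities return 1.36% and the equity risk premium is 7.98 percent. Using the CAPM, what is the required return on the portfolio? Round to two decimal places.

β_Larkin = 0.03028 / 0.02248 = 1.3470
β_Durant = 0.03029 / 0.02248 = 1.3474
β_Calder = 0.02937 / 0.02248 = 1.3065
β_Brixley = 0.01349 / 0.02248 = 0.6001
β_Ingram = 0.01462 / 0.02248 = 0.6504
β_Eskola = 0.04604 / 0.02248 = 2.0480
β_P = Σ w_i β_i = 0.15×1.3470 + 0.25×1.3474 + 0.25×1.3065 + 0.06×0.6001 + 0.06×0.6504 + 0.23×2.0480 = 1.4116
E(R_P) = R_f + β_P × MRP = 1.36% + 1.4116 × 7.98% = 12.62%

12.62%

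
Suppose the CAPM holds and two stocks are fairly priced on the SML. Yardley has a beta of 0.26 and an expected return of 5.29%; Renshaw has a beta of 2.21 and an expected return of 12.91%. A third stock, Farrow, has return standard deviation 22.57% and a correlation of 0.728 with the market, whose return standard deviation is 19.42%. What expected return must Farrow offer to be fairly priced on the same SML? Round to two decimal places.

7.58%

MRP = (12.91% − 5.29%) / (2.21 − 0.26) = 3.9077%
R_f = 5.29% − 0.26 × 3.9077% = 4.2740%
β_Farrow = ρ·σ_i/σ_m = 0.728 × 22.57 / 19.42 = 0.8461
E(R_Farrow) = R_f + β × MRP = 4.2740% + 0.8461 × 3.9077% = 7.58%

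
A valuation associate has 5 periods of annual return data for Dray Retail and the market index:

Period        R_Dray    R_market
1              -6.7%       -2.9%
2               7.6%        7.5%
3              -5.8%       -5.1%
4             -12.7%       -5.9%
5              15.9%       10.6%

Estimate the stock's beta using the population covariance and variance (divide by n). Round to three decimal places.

Mean R_i = (-6.7 + 7.6 − 5.8 − 12.7 + 15.9) / 5 = -0.3400%
Mean R_m = (-2.9 + 7.5 − 5.1 − 5.9 + 10.6) / 5 = 0.8400%
Σ(R_i − R̄_i)(R_m − R̄_m) = 350.9080  ⇒  Cov = 350.9080 / 5 = 70.1816
Σ(R_m − R̄_m)² = 234.3120  ⇒  Var(R_m) = 234.3120 / 5 = 46.8624
β = Cov / Var(R_m) = 70.1816 / 46.8624 = 1.4976

1.498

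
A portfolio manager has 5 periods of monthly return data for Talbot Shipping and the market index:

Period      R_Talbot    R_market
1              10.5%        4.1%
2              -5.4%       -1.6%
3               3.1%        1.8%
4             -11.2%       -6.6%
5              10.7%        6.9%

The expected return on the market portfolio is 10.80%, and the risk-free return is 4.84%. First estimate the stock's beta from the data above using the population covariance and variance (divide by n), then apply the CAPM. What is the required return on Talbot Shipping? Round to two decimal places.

15.61%

Mean R_i = (10.5 − 5.4 + 3.1 − 11.2 + 10.7) / 5 = 1.5400%
Mean R_m = (4.1 − 1.6 + 1.8 − 6.6 + 6.9) / 5 = 0.9200%
Σ(R_i − R̄_i)(R_m − R̄_m) = 197.9360  ⇒  Cov = 197.9360 / 5 = 39.5872
Σ(R_m − R̄_m)² = 109.5480  ⇒  Var(R_m) = 109.5480 / 5 = 21.9096
β = Cov / Var(R_m) = 39.5872 / 21.9096 = 1.8068
MRP = 10.80% − 4.84% = 5.96%
E(R) = R_f + β × MRP = 4.84% + 1.8068 × 5.96% = 15.61%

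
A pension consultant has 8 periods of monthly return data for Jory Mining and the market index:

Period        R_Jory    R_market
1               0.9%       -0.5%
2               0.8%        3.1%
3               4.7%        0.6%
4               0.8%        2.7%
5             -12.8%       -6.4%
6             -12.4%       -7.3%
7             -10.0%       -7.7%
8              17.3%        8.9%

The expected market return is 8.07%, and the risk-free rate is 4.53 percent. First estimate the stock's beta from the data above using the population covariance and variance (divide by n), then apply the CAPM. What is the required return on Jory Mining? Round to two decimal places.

Mean R_i = (0.9 + 0.8 + 4.7 + 0.8 − 12.8 − 12.4 − 10.0 + 17.3) / 8 = -1.3375%
Mean R_m = (-0.5 + 3.1 + 0.6 + 2.7 − 6.4 − 7.3 − 7.7 + 8.9) / 8 = -0.8250%
Σ(R_i − R̄_i)(R_m − R̄_m) = 401.5925  ⇒  Cov = 401.5925 / 8 = 50.1991
Σ(R_m − R̄_m)² = 244.8150  ⇒  Var(R_m) = 244.8150 / 8 = 30.6019
β = Cov / Var(R_m) = 50.1991 / 30.6019 = 1.6404
MRP = 8.07% − 4.53% = 3.54%
E(R) = R_f + β × MRP = 4.53% + 1.6404 × 3.54% = 10.34%

10.34%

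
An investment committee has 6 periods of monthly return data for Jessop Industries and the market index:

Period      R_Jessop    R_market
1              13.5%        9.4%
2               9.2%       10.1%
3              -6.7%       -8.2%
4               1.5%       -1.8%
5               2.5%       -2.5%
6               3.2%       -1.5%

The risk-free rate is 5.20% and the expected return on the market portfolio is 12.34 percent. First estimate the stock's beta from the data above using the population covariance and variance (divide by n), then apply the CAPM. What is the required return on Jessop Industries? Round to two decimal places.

Mean R_i = (13.5 + 9.2 − 6.7 + 1.5 + 2.5 + 3.2) / 6 = 3.8667%
Mean R_m = (9.4 + 10.1 − 8.2 − 1.8 − 2.5 − 1.5) / 6 = 0.9167%
Σ(R_i − R̄_i)(R_m − R̄_m) = 239.7433  ⇒  Cov = 239.7433 / 6 = 39.9572
Σ(R_m − R̄_m)² = 264.3083  ⇒  Var(R_m) = 264.3083 / 6 = 44.0514
β = Cov / Var(R_m) = 39.9572 / 44.0514 = 0.9071
MRP = 12.34% − 5.20% = 7.14%
E(R) = R_f + β × MRP = 5.20% + 0.9071 × 7.14% = 11.68%

11.68%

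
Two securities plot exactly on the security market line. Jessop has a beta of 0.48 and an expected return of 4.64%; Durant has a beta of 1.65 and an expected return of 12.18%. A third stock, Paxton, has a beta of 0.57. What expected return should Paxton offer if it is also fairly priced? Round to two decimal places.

MRP (SML slope) = (12.18% − 4.64%) / (1.65 − 0.48) = 7.54% / 1.17 = 6.4444%
R_f (intercept) = 4.64% − 0.48 × 6.4444% = 1.5467%
E(R_Paxton) = R_f + β × MRP = 1.5467% + 0.57 × 6.4444% = 5.22%

5.22%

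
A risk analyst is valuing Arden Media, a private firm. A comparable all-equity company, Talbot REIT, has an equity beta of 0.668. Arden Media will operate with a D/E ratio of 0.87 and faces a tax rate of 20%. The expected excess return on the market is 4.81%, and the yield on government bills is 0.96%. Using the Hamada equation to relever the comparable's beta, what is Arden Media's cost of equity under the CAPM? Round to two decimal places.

β_L = β_U × [1 + (1 − t)(D/E)] = 0.668 × [1 + (1 − 0.20) × 0.87]
    = 0.668 × [1 + 0.80 × 0.87] = 0.668 × 1.6960 = 1.1329
E(R) = R_f + β_L × MRP = 0.96% + 1.1329 × 4.81% = 6.41%

6.41%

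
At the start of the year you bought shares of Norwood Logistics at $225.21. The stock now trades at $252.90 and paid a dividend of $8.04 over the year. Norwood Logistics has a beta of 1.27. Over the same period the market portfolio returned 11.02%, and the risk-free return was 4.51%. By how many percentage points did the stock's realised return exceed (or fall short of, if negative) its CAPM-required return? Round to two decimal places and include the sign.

Realised HPR = (P1 + D1 − P0) / P0 = (252.90 + 8.04 − 225.21) / 225.21 = 35.73 / 225.21 = 15.8652%
MRP = 11.02% − 4.51% = 6.51%
CAPM required = R_f + β·MRP = 4.51% + 1.27 × 6.51% = 12.7777%
α = realised − required = 15.8652% − 12.7777% = +3.09%

+3.09%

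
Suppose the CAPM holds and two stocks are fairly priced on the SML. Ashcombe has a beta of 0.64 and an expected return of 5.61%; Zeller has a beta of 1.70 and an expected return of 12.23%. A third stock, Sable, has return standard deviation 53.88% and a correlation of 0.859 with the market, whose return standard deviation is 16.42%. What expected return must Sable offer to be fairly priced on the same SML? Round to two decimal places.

MRP = (12.23% − 5.61%) / (1.70 − 0.64) = 6.2453%
R_f = 5.61% − 0.64 × 6.2453% = 1.6130%
β_Sable = ρ·σ_i/σ_m = 0.859 × 53.88 / 16.42 = 2.8187
E(R_Sable) = R_f + β × MRP = 1.6130% + 2.8187 × 6.2453% = 19.22%

19.22%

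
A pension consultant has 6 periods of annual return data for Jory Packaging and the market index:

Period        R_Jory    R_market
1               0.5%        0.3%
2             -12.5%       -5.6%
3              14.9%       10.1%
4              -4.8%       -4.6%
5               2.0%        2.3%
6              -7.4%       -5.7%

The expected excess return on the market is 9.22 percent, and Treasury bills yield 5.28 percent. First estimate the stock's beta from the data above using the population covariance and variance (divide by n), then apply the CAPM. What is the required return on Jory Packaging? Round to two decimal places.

Mean R_i = (0.5 − 12.5 + 14.9 − 4.8 + 2.0 − 7.4) / 6 = -1.2167%
Mean R_m = (0.3 − 5.6 + 10.1 − 4.6 + 2.3 − 5.7) / 6 = -0.5333%
Σ(R_i − R̄_i)(R_m − R̄_m) = 285.6067  ⇒  Cov = 285.6067 / 6 = 47.6011
Σ(R_m − R̄_m)² = 190.6933  ⇒  Var(R_m) = 190.6933 / 6 = 31.7822
β = Cov / Var(R_m) = 47.6011 / 31.7822 = 1.4977
E(R) = R_f + β × MRP = 5.28% + 1.4977 × 9.22% = 19.09%

19.09%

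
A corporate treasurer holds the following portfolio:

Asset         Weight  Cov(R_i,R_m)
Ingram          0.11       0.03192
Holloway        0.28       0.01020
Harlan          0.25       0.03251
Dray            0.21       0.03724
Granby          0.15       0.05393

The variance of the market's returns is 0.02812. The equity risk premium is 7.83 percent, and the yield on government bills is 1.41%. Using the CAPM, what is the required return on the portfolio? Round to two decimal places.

β_Ingram = 0.03192 / 0.02812 = 1.1351
β_Holloway = 0.01020 / 0.02812 = 0.3627
β_Harlan = 0.03251 / 0.02812 = 1.1561
β_Dray = 0.03724 / 0.02812 = 1.3243
β_Granby = 0.05393 / 0.02812 = 1.9179
β_P = Σ w_i β_i = 0.11×1.1351 + 0.28×0.3627 + 0.25×1.1561 + 0.21×1.3243 + 0.15×1.9179 = 1.0812
E(R_P) = R_f + β_P × MRP = 1.41% + 1.0812 × 7.83% = 9.88%

9.88%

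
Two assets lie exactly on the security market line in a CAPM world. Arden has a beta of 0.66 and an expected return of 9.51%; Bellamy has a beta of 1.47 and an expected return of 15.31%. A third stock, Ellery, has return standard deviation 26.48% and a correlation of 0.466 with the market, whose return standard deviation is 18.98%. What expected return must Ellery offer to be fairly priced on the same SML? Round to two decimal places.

9.44%

MRP = (15.31% − 9.51%) / (1.47 − 0.66) = 7.1605%
R_f = 9.51% − 0.66 × 7.1605% = 4.7841%
β_Ellery = ρ·σ_i/σ_m = 0.466 × 26.48 / 18.98 = 0.6501
E(R_Ellery) = R_f + β × MRP = 4.7841% + 0.6501 × 7.1605% = 9.44%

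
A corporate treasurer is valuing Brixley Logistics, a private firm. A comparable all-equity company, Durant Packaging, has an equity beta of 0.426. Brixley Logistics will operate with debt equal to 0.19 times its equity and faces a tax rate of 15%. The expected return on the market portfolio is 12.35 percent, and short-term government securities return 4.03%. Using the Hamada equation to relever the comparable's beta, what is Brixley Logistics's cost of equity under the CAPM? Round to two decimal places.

β_L = β_U × [1 + (1 − t)(D/E)] = 0.426 × [1 + (1 − 0.15) × 0.19]
    = 0.426 × [1 + 0.85 × 0.19] = 0.426 × 1.1615 = 0.4948
MRP = 12.35% − 4.03% = 8.32%
E(R) = R_f + β_L × MRP = 4.03% + 0.4948 × 8.32% = 8.15%

8.15%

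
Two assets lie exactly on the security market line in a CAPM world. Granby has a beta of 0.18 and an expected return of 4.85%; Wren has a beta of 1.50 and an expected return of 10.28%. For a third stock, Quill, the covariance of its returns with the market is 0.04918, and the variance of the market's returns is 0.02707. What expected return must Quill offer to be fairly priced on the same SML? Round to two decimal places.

11.58%

MRP = (10.28% − 4.85%) / (1.50 − 0.18) = 4.1136%
R_f = 4.85% − 0.18 × 4.1136% = 4.1096%
β_Quill = Cov / Var(R_m) = 0.04918 / 0.02707 = 1.8168
E(R_Quill) = R_f + β × MRP = 4.1096% + 1.8168 × 4.1136% = 11.58%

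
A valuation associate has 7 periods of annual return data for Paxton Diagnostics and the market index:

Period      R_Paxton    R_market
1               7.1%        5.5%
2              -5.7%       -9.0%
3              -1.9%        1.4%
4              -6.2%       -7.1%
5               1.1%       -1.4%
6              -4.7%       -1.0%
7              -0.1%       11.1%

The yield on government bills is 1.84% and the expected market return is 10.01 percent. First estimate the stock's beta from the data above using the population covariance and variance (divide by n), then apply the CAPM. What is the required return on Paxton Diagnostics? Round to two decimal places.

5.59%

Mean R_i = (7.1 − 5.7 − 1.9 − 6.2 + 1.1 − 4.7 − 0.1) / 7 = -1.4857%
Mean R_m = (5.5 − 9.0 + 1.4 − 7.1 − 1.4 − 1.0 + 11.1) / 7 = -0.0714%
Σ(R_i − R̄_i)(R_m − R̄_m) = 133.0171  ⇒  Cov = 133.0171 / 7 = 19.0024
Σ(R_m − R̄_m)² = 289.7543  ⇒  Var(R_m) = 289.7543 / 7 = 41.3935
β = Cov / Var(R_m) = 19.0024 / 41.3935 = 0.4591
MRP = 10.01% − 1.84% = 8.17%
E(R) = R_f + β × MRP = 1.84% + 0.4591 × 8.17% = 5.59%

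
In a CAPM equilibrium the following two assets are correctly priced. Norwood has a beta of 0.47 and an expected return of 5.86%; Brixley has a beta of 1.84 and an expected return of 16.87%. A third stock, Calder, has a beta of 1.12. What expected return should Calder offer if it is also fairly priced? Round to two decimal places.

MRP (SML slope) = (16.87% − 5.86%) / (1.84 − 0.47) = 11.01% / 1.37 = 8.0365%
R_f (intercept) = 5.86% − 0.47 × 8.0365% = 2.0828%
E(R_Calder) = R_f + β × MRP = 2.0828% + 1.12 × 8.0365% = 11.08%

11.08%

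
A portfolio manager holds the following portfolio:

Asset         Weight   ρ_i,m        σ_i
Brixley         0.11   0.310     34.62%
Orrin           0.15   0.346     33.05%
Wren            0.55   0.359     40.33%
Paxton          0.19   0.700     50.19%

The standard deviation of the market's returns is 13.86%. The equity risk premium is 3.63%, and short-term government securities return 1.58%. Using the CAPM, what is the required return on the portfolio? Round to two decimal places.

6.17%

β_Brixley = 0.310 × 34.62% / 13.86% = 0.7743
β_Orrin = 0.346 × 33.05% / 13.86% = 0.8251
β_Wren = 0.359 × 40.33% / 13.86% = 1.0446
β_Paxton = 0.700 × 50.19% / 13.86% = 2.5348
β_P = Σ w_i β_i = 0.11×0.7743 + 0.15×0.8251 + 0.55×1.0446 + 0.19×2.5348 = 1.2651
E(R_P) = R_f + β_P × MRP = 1.58% + 1.2651 × 3.63% = 6.17%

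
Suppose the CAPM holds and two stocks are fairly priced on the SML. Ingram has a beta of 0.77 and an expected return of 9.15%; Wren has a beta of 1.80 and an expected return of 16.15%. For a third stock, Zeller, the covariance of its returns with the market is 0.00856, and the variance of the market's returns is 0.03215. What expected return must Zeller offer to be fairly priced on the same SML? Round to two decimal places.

5.73%

MRP = (16.15% − 9.15%) / (1.80 − 0.77) = 6.7961%
R_f = 9.15% − 0.77 × 6.7961% = 3.9170%
β_Zeller = Cov / Var(R_m) = 0.00856 / 0.03215 = 0.2663
E(R_Zeller) = R_f + β × MRP = 3.9170% + 0.2663 × 6.7961% = 5.73%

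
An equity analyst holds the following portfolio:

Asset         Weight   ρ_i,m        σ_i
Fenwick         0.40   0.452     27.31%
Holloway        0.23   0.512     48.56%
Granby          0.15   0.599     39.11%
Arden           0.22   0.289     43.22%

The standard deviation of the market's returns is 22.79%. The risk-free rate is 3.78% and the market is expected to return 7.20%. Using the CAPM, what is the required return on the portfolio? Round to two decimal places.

β_Fenwick = 0.452 × 27.31% / 22.79% = 0.5416
β_Holloway = 0.512 × 48.56% / 22.79% = 1.0909
β_Granby = 0.599 × 39.11% / 22.79% = 1.0279
β_Arden = 0.289 × 43.22% / 22.79% = 0.5481
β_P = Σ w_i β_i = 0.40×0.5416 + 0.23×1.0909 + 0.15×1.0279 + 0.22×0.5481 = 0.7423
MRP = 7.20% − 3.78% = 3.42%
E(R_P) = R_f + β_P × MRP = 3.78% + 0.7423 × 3.42% = 6.32%

6.32%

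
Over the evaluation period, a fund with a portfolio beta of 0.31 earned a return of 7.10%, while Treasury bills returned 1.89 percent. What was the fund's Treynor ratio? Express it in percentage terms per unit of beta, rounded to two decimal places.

Treynor = (R_P − R_f) / β_P = (7.10% − 1.89%) / 0.3100 = 5.21% / 0.3100 = 16.81%

16.81%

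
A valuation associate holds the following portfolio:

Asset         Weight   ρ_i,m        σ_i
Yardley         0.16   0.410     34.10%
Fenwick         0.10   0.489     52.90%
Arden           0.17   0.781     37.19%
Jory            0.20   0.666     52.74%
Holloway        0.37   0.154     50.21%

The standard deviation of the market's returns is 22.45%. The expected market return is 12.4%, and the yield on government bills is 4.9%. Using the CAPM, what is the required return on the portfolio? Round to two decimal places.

β_Yardley = 0.410 × 34.10% / 22.45% = 0.6228
β_Fenwick = 0.489 × 52.90% / 22.45% = 1.1523
β_Arden = 0.781 × 37.19% / 22.45% = 1.2938
β_Jory = 0.666 × 52.74% / 22.45% = 1.5646
β_Holloway = 0.154 × 50.21% / 22.45% = 0.3444
β_P = Σ w_i β_i = 0.16×0.6228 + 0.10×1.1523 + 0.17×1.2938 + 0.20×1.5646 + 0.37×0.3444 = 0.8752
MRP = 12.4% − 4.9% = 7.50%
E(R_P) = R_f + β_P × MRP = 4.9% + 0.8752 × 7.5% = 11.46%

11.46%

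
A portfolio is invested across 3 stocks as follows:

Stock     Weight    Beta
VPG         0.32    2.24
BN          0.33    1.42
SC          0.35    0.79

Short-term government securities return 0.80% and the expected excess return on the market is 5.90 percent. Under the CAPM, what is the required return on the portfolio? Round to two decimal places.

β_P = Σ w_i β_i = 0.32×2.24 + 0.33×1.42 + 0.35×0.79 = 1.4619
E(R_P) = R_f + β_P × MRP = 0.80% + 1.4619 × 5.90% = 9.43%

9.43%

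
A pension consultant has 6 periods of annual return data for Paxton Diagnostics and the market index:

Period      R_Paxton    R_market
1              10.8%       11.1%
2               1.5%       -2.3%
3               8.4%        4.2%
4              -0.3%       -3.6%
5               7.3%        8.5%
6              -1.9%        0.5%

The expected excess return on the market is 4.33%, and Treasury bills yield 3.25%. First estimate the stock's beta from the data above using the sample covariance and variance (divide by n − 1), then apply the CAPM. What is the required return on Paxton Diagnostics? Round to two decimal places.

6.58%

Mean R_i = (10.8 + 1.5 + 8.4 − 0.3 + 7.3 − 1.9) / 6 = 4.3000%
Mean R_m = (11.1 − 2.3 + 4.2 − 3.6 + 8.5 + 0.5) / 6 = 3.0667%
Σ(R_i − R̄_i)(R_m − R̄_m) = 134.7700  ⇒  Cov = 134.7700 / 5 = 26.9540
Σ(R_m − R̄_m)² = 175.1733  ⇒  Var(R_m) = 175.1733 / 5 = 35.0347
β = Cov / Var(R_m) = 26.9540 / 35.0347 = 0.7694
E(R) = R_f + β × MRP = 3.25% + 0.7694 × 4.33% = 6.58%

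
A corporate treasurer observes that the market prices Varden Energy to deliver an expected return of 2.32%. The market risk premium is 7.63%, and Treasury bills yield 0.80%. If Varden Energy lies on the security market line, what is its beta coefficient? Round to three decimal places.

0.199

β = (E(R) − R_f) / MRP = (2.32% − 0.80%) / 7.63% = 1.52% / 7.63% = 0.199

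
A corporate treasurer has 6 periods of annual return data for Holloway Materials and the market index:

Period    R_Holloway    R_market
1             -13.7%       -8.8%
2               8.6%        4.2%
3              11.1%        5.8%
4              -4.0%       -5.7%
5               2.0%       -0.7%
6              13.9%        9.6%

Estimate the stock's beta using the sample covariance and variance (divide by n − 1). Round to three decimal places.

1.447

Mean R_i = (-13.7 + 8.6 + 11.1 − 4.0 + 2.0 + 13.9) / 6 = 2.9833%
Mean R_m = (-8.8 + 4.2 + 5.8 − 5.7 − 0.7 + 9.6) / 6 = 0.7333%
Σ(R_i − R̄_i)(R_m − R̄_m) = 362.7733  ⇒  Cov = 362.7733 / 5 = 72.5547
Σ(R_m − R̄_m)² = 250.6333  ⇒  Var(R_m) = 250.6333 / 5 = 50.1267
β = Cov / Var(R_m) = 72.5547 / 50.1267 = 1.4474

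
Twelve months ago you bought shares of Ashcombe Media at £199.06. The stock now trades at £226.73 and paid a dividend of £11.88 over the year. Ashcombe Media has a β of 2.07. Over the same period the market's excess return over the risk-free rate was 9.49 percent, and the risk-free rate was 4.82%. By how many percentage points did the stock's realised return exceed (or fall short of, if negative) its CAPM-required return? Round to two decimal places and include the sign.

-4.60%

Realised HPR = (P1 + D1 − P0) / P0 = (226.73 + 11.88 − 199.06) / 199.06 = 39.55 / 199.06 = 19.8684%
CAPM required = R_f + β·MRP = 4.82% + 2.07 × 9.49% = 24.4643%
α = realised − required = 19.8684% − 24.4643% = -4.60%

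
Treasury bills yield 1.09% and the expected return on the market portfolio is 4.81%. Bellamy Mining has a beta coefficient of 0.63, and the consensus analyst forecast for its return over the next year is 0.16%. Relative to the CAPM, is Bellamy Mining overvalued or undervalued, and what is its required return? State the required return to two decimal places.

MRP = 4.81% − 1.09% = 3.72%
Required return = R_f + β·MRP = 1.09% + 0.63 × 3.72% = 3.43%
Forecast 0.16% < required 3.43% → the stock plots below the SML → overvalued.

Overvalued; required return 3.43%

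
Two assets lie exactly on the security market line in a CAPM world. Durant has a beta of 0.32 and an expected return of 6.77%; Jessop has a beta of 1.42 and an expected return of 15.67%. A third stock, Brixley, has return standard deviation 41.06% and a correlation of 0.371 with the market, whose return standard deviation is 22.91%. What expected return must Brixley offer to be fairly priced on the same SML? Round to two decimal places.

MRP = (15.67% − 6.77%) / (1.42 − 0.32) = 8.0909%
R_f = 6.77% − 0.32 × 8.0909% = 4.1809%
β_Brixley = ρ·σ_i/σ_m = 0.371 × 41.06 / 22.91 = 0.6649
E(R_Brixley) = R_f + β × MRP = 4.1809% + 0.6649 × 8.0909% = 9.56%

9.56%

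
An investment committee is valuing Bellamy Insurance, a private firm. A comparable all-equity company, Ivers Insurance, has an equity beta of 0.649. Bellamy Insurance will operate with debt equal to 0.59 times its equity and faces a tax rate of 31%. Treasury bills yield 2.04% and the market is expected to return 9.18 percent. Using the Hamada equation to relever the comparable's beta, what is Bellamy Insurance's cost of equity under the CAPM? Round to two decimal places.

β_L = β_U × [1 + (1 − t)(D/E)] = 0.649 × [1 + (1 − 0.31) × 0.59]
    = 0.649 × [1 + 0.69 × 0.59] = 0.649 × 1.4071 = 0.9132
MRP = 9.18% − 2.04% = 7.14%
E(R) = R_f + β_L × MRP = 2.04% + 0.9132 × 7.14% = 8.56%

8.56%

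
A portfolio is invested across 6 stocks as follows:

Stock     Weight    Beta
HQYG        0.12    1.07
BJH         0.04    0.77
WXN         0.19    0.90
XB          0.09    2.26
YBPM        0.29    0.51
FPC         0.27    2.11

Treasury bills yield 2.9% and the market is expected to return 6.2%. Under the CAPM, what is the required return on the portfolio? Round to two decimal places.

7.03%

β_P = Σ w_i β_i = 0.12×1.07 + 0.04×0.77 + 0.19×0.90 + 0.09×2.26 + 0.29×0.51 + 0.27×2.11 = 1.2512
MRP = 6.2% − 2.9% = 3.30%
E(R_P) = R_f + β_P × MRP = 2.9% + 1.2512 × 3.3% = 7.03%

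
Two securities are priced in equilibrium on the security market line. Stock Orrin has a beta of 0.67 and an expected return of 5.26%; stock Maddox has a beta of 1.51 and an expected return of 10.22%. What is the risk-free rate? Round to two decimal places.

Both satisfy E(R) = R_f + β·MRP, so the slope of the SML is
MRP = (10.22% − 5.26%) / (1.51 − 0.67) = 4.96% / 0.84 = 5.9048%
R_f = E(R_Orrin) − β_Orrin·MRP = 5.26% − 0.67 × 5.9048% = 1.3038%

1.30%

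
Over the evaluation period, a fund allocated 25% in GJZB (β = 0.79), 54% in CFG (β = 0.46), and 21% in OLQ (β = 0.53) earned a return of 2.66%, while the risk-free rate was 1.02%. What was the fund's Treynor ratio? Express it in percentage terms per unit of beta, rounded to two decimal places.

β_P = 0.25×0.79 + 0.54×0.46 + 0.21×0.53 = 0.5572
Treynor = (R_P − R_f) / β_P = (2.66% − 1.02%) / 0.5572 = 1.64% / 0.5572 = 2.94%

2.94%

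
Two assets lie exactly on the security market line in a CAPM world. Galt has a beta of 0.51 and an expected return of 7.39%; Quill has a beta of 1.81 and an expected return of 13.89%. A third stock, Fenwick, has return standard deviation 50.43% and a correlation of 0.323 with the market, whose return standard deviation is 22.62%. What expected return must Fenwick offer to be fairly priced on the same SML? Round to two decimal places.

8.44%

MRP = (13.89% − 7.39%) / (1.81 − 0.51) = 5.0000%
R_f = 7.39% − 0.51 × 5.0000% = 4.8400%
β_Fenwick = ρ·σ_i/σ_m = 0.323 × 50.43 / 22.62 = 0.7201
E(R_Fenwick) = R_f + β × MRP = 4.8400% + 0.7201 × 5.0000% = 8.44%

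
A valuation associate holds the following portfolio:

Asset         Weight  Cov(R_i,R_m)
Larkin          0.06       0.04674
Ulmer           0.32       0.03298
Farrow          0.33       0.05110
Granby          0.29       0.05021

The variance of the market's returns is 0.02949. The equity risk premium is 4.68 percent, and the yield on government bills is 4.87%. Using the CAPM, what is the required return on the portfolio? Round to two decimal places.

11.98%

β_Larkin = 0.04674 / 0.02949 = 1.5849
β_Ulmer = 0.03298 / 0.02949 = 1.1183
β_Farrow = 0.05110 / 0.02949 = 1.7328
β_Granby = 0.05021 / 0.02949 = 1.7026
β_P = Σ w_i β_i = 0.06×1.5849 + 0.32×1.1183 + 0.33×1.7328 + 0.29×1.7026 = 1.5185
E(R_P) = R_f + β_P × MRP = 4.87% + 1.5185 × 4.68% = 11.98%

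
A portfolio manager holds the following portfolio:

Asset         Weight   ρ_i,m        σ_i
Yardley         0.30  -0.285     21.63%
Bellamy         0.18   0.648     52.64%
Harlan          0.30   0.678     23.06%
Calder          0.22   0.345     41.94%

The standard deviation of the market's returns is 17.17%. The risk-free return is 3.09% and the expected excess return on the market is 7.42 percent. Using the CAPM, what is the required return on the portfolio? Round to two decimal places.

β_Yardley = -0.285 × 21.63% / 17.17% = -0.3590
β_Bellamy = 0.648 × 52.64% / 17.17% = 1.9866
β_Harlan = 0.678 × 23.06% / 17.17% = 0.9106
β_Calder = 0.345 × 41.94% / 17.17% = 0.8427
β_P = Σ w_i β_i = 0.30×-0.3590 + 0.18×1.9866 + 0.30×0.9106 + 0.22×0.8427 = 0.7085
E(R_P) = R_f + β_P × MRP = 3.09% + 0.7085 × 7.42% = 8.35%

8.35%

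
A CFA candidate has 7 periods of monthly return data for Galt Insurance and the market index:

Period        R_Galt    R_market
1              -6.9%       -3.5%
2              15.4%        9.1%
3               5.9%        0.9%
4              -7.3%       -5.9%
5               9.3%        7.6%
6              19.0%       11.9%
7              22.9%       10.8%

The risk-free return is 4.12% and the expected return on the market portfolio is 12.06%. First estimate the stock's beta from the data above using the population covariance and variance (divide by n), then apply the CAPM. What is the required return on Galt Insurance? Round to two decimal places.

Mean R_i = (-6.9 + 15.4 + 5.9 − 7.3 + 9.3 + 19.0 + 22.9) / 7 = 8.3286%
Mean R_m = (-3.5 + 9.1 + 0.9 − 5.9 + 7.6 + 11.9 + 10.8) / 7 = 4.4143%
Σ(R_i − R̄_i)(R_m − R̄_m) = 499.4171  ⇒  Cov = 499.4171 / 7 = 71.3453
Σ(R_m − R̄_m)² = 310.2886  ⇒  Var(R_m) = 310.2886 / 7 = 44.3269
β = Cov / Var(R_m) = 71.3453 / 44.3269 = 1.6095
MRP = 12.06% − 4.12% = 7.94%
E(R) = R_f + β × MRP = 4.12% + 1.6095 × 7.94% = 16.90%

16.90%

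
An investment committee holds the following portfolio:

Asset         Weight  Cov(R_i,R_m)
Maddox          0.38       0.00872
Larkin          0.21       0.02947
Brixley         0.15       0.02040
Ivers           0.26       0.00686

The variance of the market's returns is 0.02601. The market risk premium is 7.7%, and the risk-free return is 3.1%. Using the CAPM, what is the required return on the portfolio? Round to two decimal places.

β_Maddox = 0.00872 / 0.02601 = 0.3353
β_Larkin = 0.02947 / 0.02601 = 1.1330
β_Brixley = 0.02040 / 0.02601 = 0.7843
β_Ivers = 0.00686 / 0.02601 = 0.2637
β_P = Σ w_i β_i = 0.38×0.3353 + 0.21×1.1330 + 0.15×0.7843 + 0.26×0.2637 = 0.5516
E(R_P) = R_f + β_P × MRP = 3.1% + 0.5516 × 7.7% = 7.35%

7.35%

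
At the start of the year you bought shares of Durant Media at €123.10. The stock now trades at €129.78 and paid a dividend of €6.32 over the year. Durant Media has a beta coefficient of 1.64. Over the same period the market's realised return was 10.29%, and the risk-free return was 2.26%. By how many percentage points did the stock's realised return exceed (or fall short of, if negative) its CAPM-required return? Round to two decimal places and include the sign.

-4.87%

Realised HPR = (P1 + D1 − P0) / P0 = (129.78 + 6.32 − 123.10) / 123.10 = 13.00 / 123.10 = 10.5605%
MRP = 10.29% − 2.26% = 8.03%
CAPM required = R_f + β·MRP = 2.26% + 1.64 × 8.03% = 15.4292%
α = realised − required = 10.5605% − 15.4292% = -4.87%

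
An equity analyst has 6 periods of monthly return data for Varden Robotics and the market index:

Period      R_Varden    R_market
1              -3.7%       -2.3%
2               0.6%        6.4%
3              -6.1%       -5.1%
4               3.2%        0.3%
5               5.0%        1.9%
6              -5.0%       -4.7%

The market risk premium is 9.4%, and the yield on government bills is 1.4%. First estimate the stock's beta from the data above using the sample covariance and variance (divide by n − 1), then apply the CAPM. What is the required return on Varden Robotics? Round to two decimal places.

8.64%

Mean R_i = (-3.7 + 0.6 − 6.1 + 3.2 + 5.0 − 5.0) / 6 = -1.0000%
Mean R_m = (-2.3 + 6.4 − 5.1 + 0.3 + 1.9 − 4.7) / 6 = -0.5833%
Σ(R_i − R̄_i)(R_m − R̄_m) = 73.9200  ⇒  Cov = 73.9200 / 5 = 14.7840
Σ(R_m − R̄_m)² = 96.0083  ⇒  Var(R_m) = 96.0083 / 5 = 19.2017
β = Cov / Var(R_m) = 14.7840 / 19.2017 = 0.7699
E(R) = R_f + β × MRP = 1.4% + 0.7699 × 9.4% = 8.64%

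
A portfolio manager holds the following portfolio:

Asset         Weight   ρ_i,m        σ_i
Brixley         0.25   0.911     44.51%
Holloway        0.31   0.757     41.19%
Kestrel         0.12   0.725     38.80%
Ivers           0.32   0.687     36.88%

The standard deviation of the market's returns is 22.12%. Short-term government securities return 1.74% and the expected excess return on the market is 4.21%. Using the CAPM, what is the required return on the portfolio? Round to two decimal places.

7.69%

β_Brixley = 0.911 × 44.51% / 22.12% = 1.8331
β_Holloway = 0.757 × 41.19% / 22.12% = 1.4096
β_Kestrel = 0.725 × 38.80% / 22.12% = 1.2717
β_Ivers = 0.687 × 36.88% / 22.12% = 1.1454
β_P = Σ w_i β_i = 0.25×1.8331 + 0.31×1.4096 + 0.12×1.2717 + 0.32×1.1454 = 1.4144
E(R_P) = R_f + β_P × MRP = 1.74% + 1.4144 × 4.21% = 7.69%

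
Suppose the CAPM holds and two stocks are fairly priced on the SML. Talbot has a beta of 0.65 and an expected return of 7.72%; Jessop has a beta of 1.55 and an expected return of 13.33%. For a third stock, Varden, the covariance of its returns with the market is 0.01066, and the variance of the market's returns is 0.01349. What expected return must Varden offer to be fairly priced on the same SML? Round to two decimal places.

8.59%

MRP = (13.33% − 7.72%) / (1.55 − 0.65) = 6.2333%
R_f = 7.72% − 0.65 × 6.2333% = 3.6684%
β_Varden = Cov / Var(R_m) = 0.01066 / 0.01349 = 0.7902
E(R_Varden) = R_f + β × MRP = 3.6684% + 0.7902 × 6.2333% = 8.59%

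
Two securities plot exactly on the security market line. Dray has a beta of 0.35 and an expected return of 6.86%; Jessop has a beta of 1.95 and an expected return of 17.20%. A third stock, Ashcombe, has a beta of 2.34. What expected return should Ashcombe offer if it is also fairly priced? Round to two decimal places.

19.72%

MRP (SML slope) = (17.20% − 6.86%) / (1.95 − 0.35) = 10.34% / 1.60 = 6.4625%
R_f (intercept) = 6.86% − 0.35 × 6.4625% = 4.5981%
E(R_Ashcombe) = R_f + β × MRP = 4.5981% + 2.34 × 6.4625% = 19.72%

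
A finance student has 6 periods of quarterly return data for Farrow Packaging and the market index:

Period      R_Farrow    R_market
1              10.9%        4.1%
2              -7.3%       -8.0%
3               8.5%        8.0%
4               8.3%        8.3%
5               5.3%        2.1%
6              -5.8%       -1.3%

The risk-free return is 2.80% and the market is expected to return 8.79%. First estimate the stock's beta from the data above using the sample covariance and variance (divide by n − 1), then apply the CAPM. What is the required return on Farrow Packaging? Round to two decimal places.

9.55%

Mean R_i = (10.9 − 7.3 + 8.5 + 8.3 + 5.3 − 5.8) / 6 = 3.3167%
Mean R_m = (4.1 − 8.0 + 8.0 + 8.3 + 2.1 − 1.3) / 6 = 2.2000%
Σ(R_i − R̄_i)(R_m − R̄_m) = 214.8700  ⇒  Cov = 214.8700 / 5 = 42.9740
Σ(R_m − R̄_m)² = 190.7600  ⇒  Var(R_m) = 190.7600 / 5 = 38.1520
β = Cov / Var(R_m) = 42.9740 / 38.1520 = 1.1264
MRP = 8.79% − 2.80% = 5.99%
E(R) = R_f + β × MRP = 2.80% + 1.1264 × 5.99% = 9.55%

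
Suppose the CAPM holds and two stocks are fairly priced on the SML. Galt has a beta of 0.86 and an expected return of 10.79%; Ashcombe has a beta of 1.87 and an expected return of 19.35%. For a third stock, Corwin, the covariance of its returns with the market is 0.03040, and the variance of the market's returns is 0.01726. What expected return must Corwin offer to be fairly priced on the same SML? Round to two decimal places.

18.43%

MRP = (19.35% − 10.79%) / (1.87 − 0.86) = 8.4752%
R_f = 10.79% − 0.86 × 8.4752% = 3.5013%
β_Corwin = Cov / Var(R_m) = 0.03040 / 0.01726 = 1.7613
E(R_Corwin) = R_f + β × MRP = 3.5013% + 1.7613 × 8.4752% = 18.43%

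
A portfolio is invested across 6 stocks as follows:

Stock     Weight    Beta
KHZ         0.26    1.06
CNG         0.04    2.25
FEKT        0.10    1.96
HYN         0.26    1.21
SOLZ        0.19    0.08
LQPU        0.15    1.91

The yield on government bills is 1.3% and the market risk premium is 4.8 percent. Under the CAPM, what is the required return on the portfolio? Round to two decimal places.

β_P = Σ w_i β_i = 0.26×1.06 + 0.04×2.25 + 0.10×1.96 + 0.26×1.21 + 0.19×0.08 + 0.15×1.91 = 1.1779
E(R_P) = R_f + β_P × MRP = 1.3% + 1.1779 × 4.8% = 6.95%

6.95%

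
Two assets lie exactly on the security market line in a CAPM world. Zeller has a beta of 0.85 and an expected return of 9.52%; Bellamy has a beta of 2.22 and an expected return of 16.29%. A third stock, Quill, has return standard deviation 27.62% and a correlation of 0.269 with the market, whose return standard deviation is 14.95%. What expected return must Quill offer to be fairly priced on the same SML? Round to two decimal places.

MRP = (16.29% − 9.52%) / (2.22 − 0.85) = 4.9416%
R_f = 9.52% − 0.85 × 4.9416% = 5.3196%
β_Quill = ρ·σ_i/σ_m = 0.269 × 27.62 / 14.95 = 0.4970
E(R_Quill) = R_f + β × MRP = 5.3196% + 0.4970 × 4.9416% = 7.78%

7.78%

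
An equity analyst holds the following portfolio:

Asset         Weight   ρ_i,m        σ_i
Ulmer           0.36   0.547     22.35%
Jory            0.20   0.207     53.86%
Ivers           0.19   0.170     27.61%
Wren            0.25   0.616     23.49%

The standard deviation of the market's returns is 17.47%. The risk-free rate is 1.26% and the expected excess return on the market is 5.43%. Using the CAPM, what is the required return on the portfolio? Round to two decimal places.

4.72%

β_Ulmer = 0.547 × 22.35% / 17.47% = 0.6998
β_Jory = 0.207 × 53.86% / 17.47% = 0.6382
β_Ivers = 0.170 × 27.61% / 17.47% = 0.2687
β_Wren = 0.616 × 23.49% / 17.47% = 0.8283
β_P = Σ w_i β_i = 0.36×0.6998 + 0.20×0.6382 + 0.19×0.2687 + 0.25×0.8283 = 0.6377
E(R_P) = R_f + β_P × MRP = 1.26% + 0.6377 × 5.43% = 4.72%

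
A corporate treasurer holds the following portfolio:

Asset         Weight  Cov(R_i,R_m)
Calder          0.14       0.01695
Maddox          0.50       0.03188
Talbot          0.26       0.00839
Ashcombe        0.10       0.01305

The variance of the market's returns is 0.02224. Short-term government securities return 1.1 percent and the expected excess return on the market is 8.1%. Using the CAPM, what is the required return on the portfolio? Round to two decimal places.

9.04%

β_Calder = 0.01695 / 0.02224 = 0.7621
β_Maddox = 0.03188 / 0.02224 = 1.4335
β_Talbot = 0.00839 / 0.02224 = 0.3772
β_Ashcombe = 0.01305 / 0.02224 = 0.5868
β_P = Σ w_i β_i = 0.14×0.7621 + 0.50×1.4335 + 0.26×0.3772 + 0.10×0.5868 = 0.9802
E(R_P) = R_f + β_P × MRP = 1.1% + 0.9802 × 8.1% = 9.04%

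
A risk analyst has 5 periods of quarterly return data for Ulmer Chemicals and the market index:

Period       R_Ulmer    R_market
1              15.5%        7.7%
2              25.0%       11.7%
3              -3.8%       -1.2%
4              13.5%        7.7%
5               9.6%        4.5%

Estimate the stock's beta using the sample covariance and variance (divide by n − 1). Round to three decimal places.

Mean R_i = (15.5 + 25.0 − 3.8 + 13.5 + 9.6) / 5 = 11.9600%
Mean R_m = (7.7 + 11.7 − 1.2 + 7.7 + 4.5) / 5 = 6.0800%
Σ(R_i − R̄_i)(R_m − R̄_m) = 199.9760  ⇒  Cov = 199.9760 / 4 = 49.9940
Σ(R_m − R̄_m)² = 92.3280  ⇒  Var(R_m) = 92.3280 / 4 = 23.0820
β = Cov / Var(R_m) = 49.9940 / 23.0820 = 2.1659

2.166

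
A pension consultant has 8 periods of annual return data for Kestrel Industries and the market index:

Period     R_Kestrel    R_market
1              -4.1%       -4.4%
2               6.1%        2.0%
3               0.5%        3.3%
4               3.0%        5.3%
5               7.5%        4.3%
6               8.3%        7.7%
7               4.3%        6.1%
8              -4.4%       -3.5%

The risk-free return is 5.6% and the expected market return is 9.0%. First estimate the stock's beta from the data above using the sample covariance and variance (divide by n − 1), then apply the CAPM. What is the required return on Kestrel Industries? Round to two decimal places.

8.87%

Mean R_i = (-4.1 + 6.1 + 0.5 + 3.0 + 7.5 + 8.3 + 4.3 − 4.4) / 8 = 2.6500%
Mean R_m = (-4.4 + 2.0 + 3.3 + 5.3 + 4.3 + 7.7 + 6.1 − 3.5) / 8 = 2.6000%
Σ(R_i − R̄_i)(R_m − R̄_m) = 130.4600  ⇒  Cov = 130.4600 / 7 = 18.6371
Σ(R_m − R̄_m)² = 135.5000  ⇒  Var(R_m) = 135.5000 / 7 = 19.3571
β = Cov / Var(R_m) = 18.6371 / 19.3571 = 0.9628
MRP = 9.0% − 5.6% = 3.40%
E(R) = R_f + β × MRP = 5.6% + 0.9628 × 3.4% = 8.87%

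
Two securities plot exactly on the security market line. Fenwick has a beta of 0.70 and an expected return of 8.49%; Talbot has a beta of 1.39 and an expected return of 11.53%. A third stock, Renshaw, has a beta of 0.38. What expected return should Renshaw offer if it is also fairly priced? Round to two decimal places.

7.08%

MRP (SML slope) = (11.53% − 8.49%) / (1.39 − 0.70) = 3.04% / 0.69 = 4.4058%
R_f (intercept) = 8.49% − 0.70 × 4.4058% = 5.4059%
E(R_Renshaw) = R_f + β × MRP = 5.4059% + 0.38 × 4.4058% = 7.08%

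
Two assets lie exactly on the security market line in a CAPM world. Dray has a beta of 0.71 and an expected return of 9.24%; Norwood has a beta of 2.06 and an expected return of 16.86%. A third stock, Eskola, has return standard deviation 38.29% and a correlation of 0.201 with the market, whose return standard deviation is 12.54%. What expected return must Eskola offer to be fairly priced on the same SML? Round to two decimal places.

8.70%

MRP = (16.86% − 9.24%) / (2.06 − 0.71) = 5.6444%
R_f = 9.24% − 0.71 × 5.6444% = 5.2325%
β_Eskola = ρ·σ_i/σ_m = 0.201 × 38.29 / 12.54 = 0.6137
E(R_Eskola) = R_f + β × MRP = 5.2325% + 0.6137 × 5.6444% = 8.70%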